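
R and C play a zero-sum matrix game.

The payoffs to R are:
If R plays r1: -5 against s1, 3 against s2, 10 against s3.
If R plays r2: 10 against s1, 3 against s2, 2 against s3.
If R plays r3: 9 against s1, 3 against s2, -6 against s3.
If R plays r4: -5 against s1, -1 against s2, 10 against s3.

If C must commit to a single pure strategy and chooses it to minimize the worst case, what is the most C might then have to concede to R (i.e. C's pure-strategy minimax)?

3

The worst case (largest entry) in each column is s1: 10, s2: 3, s3: 10.
The best (smallest) of these is 3.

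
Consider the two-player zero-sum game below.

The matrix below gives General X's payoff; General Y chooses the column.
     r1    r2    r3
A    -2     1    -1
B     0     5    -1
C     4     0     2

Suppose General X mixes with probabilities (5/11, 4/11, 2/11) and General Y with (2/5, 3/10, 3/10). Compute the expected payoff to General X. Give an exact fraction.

Against (2/5, 3/10, 3/10), each row's expected payoff is A: -4/5; B: 6/5; C: 11/5.
Taking the (5/11, 4/11, 2/11)-weighted average: (5/11)·(-4/5) + (4/11)·(6/5) + (2/11)·(11/5) = 26/55.

26/55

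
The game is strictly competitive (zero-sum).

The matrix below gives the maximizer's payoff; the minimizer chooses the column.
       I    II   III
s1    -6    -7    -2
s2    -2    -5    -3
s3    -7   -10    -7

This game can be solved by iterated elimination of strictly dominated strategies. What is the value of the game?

Row s3 is strictly dominated by row s1 (-6>-7, -7>-10, -2>-7); eliminate s3.
Column I is strictly dominated by II for the minimizer (-7<-6, -5<-2); eliminate I.
Column III is strictly dominated by II for the minimizer (-7<-2, -5<-3); eliminate III.
Row s1 is strictly dominated by row s2 (-5>-7); eliminate s1.
Only (s2, II) remains, with payoff -5.

-5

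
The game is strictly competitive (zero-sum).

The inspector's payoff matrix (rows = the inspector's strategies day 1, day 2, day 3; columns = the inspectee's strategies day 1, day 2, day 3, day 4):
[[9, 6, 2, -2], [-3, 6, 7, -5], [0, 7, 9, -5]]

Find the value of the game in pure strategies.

-2

Row minima: -2, -5, -5 → the inspector's maximin is -2.
Column maxima: 9, 7, 9, -2 → the inspectee's minimax is -2.
They coincide at (day 1, day 4), so the value is -2.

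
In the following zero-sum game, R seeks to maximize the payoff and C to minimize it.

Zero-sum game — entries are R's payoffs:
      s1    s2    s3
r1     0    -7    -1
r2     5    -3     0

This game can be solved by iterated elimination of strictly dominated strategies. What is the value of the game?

Row r1 is strictly dominated by row r2 (5>0, -3>-7, 0>-1); eliminate r1.
Column s3 is strictly dominated by s2 for C (-3<0); eliminate s3.
Column s1 is strictly dominated by s2 for C (-3<5); eliminate s1.
Only (r2, s2) remains, with payoff -3.

-3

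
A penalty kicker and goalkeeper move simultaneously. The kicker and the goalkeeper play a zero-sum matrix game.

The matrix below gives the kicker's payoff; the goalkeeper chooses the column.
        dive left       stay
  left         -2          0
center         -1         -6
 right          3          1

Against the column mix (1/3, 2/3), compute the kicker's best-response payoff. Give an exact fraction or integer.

5/3

left: (-2)·(1/3) + (0)·(2/3) = -2/3.
center: (-1)·(1/3) + (-6)·(2/3) = -13/3.
right: (3)·(1/3) + (1)·(2/3) = 5/3.
The best pure response is right with expected payoff 5/3.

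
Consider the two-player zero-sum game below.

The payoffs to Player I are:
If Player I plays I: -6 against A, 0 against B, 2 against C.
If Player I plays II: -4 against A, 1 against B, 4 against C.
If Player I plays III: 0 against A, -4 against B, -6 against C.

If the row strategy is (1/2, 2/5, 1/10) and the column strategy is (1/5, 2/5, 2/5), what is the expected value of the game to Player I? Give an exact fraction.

-3/25

Against (1/5, 2/5, 2/5), each row's expected payoff is I: -2/5; II: 6/5; III: -4.
Taking the (1/2, 2/5, 1/10)-weighted average: (1/2)·(-2/5) + (2/5)·(6/5) + (1/10)·(-4) = -3/25.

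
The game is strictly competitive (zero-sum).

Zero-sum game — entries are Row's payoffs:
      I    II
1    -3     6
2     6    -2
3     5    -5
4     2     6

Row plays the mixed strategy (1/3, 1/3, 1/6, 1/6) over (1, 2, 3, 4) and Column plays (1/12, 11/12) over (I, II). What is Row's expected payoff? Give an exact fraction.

Against (1/12, 11/12), each row's expected payoff is 1: 21/4; 2: -4/3; 3: -25/6; 4: 17/3.
Taking the (1/3, 1/3, 1/6, 1/6)-weighted average: (1/3)·(21/4) + (1/3)·(-4/3) + (1/6)·(-25/6) + (1/6)·(17/3) = 14/9.

14/9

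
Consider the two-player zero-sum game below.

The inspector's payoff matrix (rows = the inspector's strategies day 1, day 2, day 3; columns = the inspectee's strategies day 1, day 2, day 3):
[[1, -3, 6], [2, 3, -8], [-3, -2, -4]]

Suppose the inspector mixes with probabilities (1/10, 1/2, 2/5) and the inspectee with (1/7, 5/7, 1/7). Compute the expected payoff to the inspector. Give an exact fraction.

-31/70

Against (1/7, 5/7, 1/7), each row's expected payoff is day 1: -8/7; day 2: 9/7; day 3: -17/7.
Taking the (1/10, 1/2, 2/5)-weighted average: (1/10)·(-8/7) + (1/2)·(9/7) + (2/5)·(-17/7) = -31/70.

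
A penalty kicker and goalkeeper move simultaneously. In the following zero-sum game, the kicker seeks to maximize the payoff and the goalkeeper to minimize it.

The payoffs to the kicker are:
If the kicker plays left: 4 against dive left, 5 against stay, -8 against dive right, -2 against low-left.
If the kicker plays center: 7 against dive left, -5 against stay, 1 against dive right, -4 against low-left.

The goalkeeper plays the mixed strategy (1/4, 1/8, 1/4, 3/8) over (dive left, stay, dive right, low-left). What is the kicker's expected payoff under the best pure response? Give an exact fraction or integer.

-1/8

left: (4)·(1/4) + (5)·(1/8) + (-8)·(1/4) + (-2)·(3/8) = -9/8.
center: (7)·(1/4) + (-5)·(1/8) + (1)·(1/4) + (-4)·(3/8) = -1/8.
The best pure response is center with expected payoff -1/8.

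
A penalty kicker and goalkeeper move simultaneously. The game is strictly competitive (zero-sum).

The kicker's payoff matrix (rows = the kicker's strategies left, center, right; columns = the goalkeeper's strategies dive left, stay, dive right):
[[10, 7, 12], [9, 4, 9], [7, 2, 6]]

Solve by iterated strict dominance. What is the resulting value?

Column dive right is strictly dominated by stay for the goalkeeper (7<12, 4<9, 2<6); eliminate dive right.
Column dive left is strictly dominated by stay for the goalkeeper (7<10, 4<9, 2<7); eliminate dive left.
Row right is strictly dominated by row left (7>2); eliminate right.
Row center is strictly dominated by row left (7>4); eliminate center.
Only (left, stay) remains, with payoff 7.

7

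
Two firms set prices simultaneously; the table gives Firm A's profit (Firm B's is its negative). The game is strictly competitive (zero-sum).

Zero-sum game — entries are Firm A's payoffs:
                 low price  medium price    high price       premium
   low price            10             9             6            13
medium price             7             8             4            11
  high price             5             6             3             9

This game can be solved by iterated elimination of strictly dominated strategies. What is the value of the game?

6

Row medium price is strictly dominated by row low price (10>7, 9>8, 6>4, 13>11); eliminate medium price.
Column premium is strictly dominated by low price for Firm B (10<13, 5<9); eliminate premium.
Column low price is strictly dominated by high price for Firm B (6<10, 3<5); eliminate low price.
Column medium price is strictly dominated by high price for Firm B (6<9, 3<6); eliminate medium price.
Row high price is strictly dominated by row low price (6>3); eliminate high price.
Only (low price, high price) remains, with payoff 6.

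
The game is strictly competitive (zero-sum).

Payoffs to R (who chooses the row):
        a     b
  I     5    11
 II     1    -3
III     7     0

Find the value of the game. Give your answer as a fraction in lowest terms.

77/13

Row II is strictly dominated by row III, so R never plays it.
The remaining 2×2 game on (I, III) × (a, b) has no saddle point. Let R play I with probability p; indifference gives 5p + 7(1−p) = 11p, so p = 7/13.
Similarly C's optimal q on a is 11/13, and the value is 5·(11/13) + (11)·(2/13) = 77/13.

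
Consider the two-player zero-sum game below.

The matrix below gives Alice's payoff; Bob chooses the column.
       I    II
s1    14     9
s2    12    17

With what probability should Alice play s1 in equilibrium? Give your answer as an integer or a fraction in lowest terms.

1/2

Row minima are 9 and 12, so Alice's maximin is 12; column maxima are 14 and 17, so Bob's minimax is 14. These differ, so the equilibrium is in mixed strategies.
Let Alice play s1 with probability p. Bob is indifferent when 14p + 12(1−p) = 9p + 17(1−p), giving p = 1/2.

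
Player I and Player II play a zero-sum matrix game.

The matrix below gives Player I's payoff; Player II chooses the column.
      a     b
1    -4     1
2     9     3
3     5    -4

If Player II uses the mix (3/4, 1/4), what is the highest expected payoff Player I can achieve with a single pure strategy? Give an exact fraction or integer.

1: (-4)·(3/4) + (1)·(1/4) = -11/4.
2: (9)·(3/4) + (3)·(1/4) = 15/2.
3: (5)·(3/4) + (-4)·(1/4) = 11/4.
The best pure response is 2 with expected payoff 15/2.

15/2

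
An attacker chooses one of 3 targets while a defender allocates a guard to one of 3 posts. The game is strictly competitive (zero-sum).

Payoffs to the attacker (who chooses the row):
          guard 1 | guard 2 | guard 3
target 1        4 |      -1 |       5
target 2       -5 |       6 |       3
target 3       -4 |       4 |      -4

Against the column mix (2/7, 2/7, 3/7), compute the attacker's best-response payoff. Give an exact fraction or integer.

3

target 1: (4)·(2/7) + (-1)·(2/7) + (5)·(3/7) = 3.
target 2: (-5)·(2/7) + (6)·(2/7) + (3)·(3/7) = 11/7.
target 3: (-4)·(2/7) + (4)·(2/7) + (-4)·(3/7) = -12/7.
The best pure response is target 1 with expected payoff 3.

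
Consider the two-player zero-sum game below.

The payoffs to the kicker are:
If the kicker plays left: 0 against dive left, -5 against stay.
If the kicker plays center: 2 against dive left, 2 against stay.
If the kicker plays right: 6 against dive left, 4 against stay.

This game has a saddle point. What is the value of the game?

Row minima: -5, 2, 4 → the kicker's maximin is 4.
Column maxima: 6, 4 → the goalkeeper's minimax is 4.
They coincide at (right, stay), so the value is 4.

4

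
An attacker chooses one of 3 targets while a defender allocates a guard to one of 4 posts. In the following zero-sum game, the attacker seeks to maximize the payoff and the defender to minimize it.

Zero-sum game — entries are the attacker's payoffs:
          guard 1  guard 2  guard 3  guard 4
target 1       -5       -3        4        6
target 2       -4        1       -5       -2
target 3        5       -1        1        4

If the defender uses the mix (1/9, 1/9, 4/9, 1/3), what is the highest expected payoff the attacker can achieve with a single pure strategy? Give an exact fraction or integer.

26/9

target 1: (-5)·(1/9) + (-3)·(1/9) + (4)·(4/9) + (6)·(1/3) = 26/9.
target 2: (-4)·(1/9) + (1)·(1/9) + (-5)·(4/9) + (-2)·(1/3) = -29/9.
target 3: (5)·(1/9) + (-1)·(1/9) + (1)·(4/9) + (4)·(1/3) = 20/9.
The best pure response is target 1 with expected payoff 26/9.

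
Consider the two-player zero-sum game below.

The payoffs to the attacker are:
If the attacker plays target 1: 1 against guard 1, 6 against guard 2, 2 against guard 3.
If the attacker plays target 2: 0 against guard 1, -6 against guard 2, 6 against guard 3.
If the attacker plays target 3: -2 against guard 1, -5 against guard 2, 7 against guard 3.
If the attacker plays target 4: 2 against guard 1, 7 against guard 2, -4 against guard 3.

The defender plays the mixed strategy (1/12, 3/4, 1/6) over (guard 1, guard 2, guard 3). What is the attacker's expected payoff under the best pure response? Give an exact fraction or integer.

target 1: (1)·(1/12) + (6)·(3/4) + (2)·(1/6) = 59/12.
target 2: (0)·(1/12) + (-6)·(3/4) + (6)·(1/6) = -7/2.
target 3: (-2)·(1/12) + (-5)·(3/4) + (7)·(1/6) = -11/4.
target 4: (2)·(1/12) + (7)·(3/4) + (-4)·(1/6) = 19/4.
The best pure response is target 1 with expected payoff 59/12.

59/12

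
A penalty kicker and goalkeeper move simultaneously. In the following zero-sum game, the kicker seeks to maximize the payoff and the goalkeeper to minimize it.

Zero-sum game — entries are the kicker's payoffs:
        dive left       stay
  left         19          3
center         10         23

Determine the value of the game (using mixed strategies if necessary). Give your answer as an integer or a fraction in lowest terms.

407/29

Row minima are 3 and 10, so the kicker's maximin is 10; column maxima are 19 and 23, so the goalkeeper's minimax is 19. These differ, so the equilibrium is in mixed strategies.
Let the kicker play left with probability p. The goalkeeper is indifferent when 19p + 10(1−p) = 3p + 23(1−p), giving p = 13/29.
Let the goalkeeper play dive left with probability q. The kicker is indifferent when 19q + 3(1−q) = 10q + 23(1−q), giving q = 20/29.
The value is 19·(20/29) + (3)·(9/29) = 407/29.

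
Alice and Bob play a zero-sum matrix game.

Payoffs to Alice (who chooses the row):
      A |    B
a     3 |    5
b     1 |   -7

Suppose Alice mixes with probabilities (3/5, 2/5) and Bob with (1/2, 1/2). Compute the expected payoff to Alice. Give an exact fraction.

Against (1/2, 1/2), each row's expected payoff is a: 4; b: -3.
Taking the (3/5, 2/5)-weighted average: (3/5)·(4) + (2/5)·(-3) = 6/5.

6/5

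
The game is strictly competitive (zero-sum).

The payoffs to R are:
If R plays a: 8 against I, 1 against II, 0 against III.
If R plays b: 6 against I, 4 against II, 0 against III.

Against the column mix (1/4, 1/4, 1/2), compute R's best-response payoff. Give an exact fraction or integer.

a: (8)·(1/4) + (1)·(1/4) + (0)·(1/2) = 9/4.
b: (6)·(1/4) + (4)·(1/4) + (0)·(1/2) = 5/2.
The best pure response is b with expected payoff 5/2.

5/2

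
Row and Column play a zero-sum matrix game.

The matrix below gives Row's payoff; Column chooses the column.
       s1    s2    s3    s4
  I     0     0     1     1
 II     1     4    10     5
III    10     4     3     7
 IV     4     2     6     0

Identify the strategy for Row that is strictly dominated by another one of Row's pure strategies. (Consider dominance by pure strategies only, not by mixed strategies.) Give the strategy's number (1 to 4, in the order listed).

1

Compare I with II: 1 > 0, 4 > 0, 10 > 1, 5 > 1.
So II strictly dominates I for Row; I is strictly dominated.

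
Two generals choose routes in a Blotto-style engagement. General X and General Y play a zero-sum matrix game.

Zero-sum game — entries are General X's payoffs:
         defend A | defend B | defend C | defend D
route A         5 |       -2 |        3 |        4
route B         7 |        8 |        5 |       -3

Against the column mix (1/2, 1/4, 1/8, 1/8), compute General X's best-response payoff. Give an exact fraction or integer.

route A: (5)·(1/2) + (-2)·(1/4) + (3)·(1/8) + (4)·(1/8) = 23/8.
route B: (7)·(1/2) + (8)·(1/4) + (5)·(1/8) + (-3)·(1/8) = 23/4.
The best pure response is route B with expected payoff 23/4.

23/4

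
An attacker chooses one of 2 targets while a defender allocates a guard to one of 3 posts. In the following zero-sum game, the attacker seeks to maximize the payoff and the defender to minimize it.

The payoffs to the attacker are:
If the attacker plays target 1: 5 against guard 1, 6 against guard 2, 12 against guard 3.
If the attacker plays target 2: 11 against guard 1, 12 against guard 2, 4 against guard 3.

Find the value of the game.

Column guard 2 is strictly dominated by guard 1 for the defender (it gives the attacker more in every row).
The remaining 2×2 game on (target 1, target 2) × (guard 1, guard 3) has no saddle point. Let the attacker play target 1 with probability p; indifference gives 5p + 11(1−p) = 12p + 4(1−p), so p = 1/2.
Similarly the defender's optimal q on guard 1 is 4/7, and the value is 5·(4/7) + (12)·(3/7) = 8.

8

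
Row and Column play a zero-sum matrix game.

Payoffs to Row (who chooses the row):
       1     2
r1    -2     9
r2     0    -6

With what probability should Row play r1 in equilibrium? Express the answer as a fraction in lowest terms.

Row minima are -2 and -6, so Row's maximin is -2; column maxima are 0 and 9, so Column's minimax is 0. These differ, so the equilibrium is in mixed strategies.
Let Row play r1 with probability p. Column is indifferent when −2p = 9p − 6(1−p), giving p = 6/17.

6/17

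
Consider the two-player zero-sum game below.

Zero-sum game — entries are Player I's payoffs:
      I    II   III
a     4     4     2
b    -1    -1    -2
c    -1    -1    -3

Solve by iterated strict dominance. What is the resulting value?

Column II is strictly dominated by III for Player II (2<4, -2<-1, -3<-1); eliminate II.
Column I is strictly dominated by III for Player II (2<4, -2<-1, -3<-1); eliminate I.
Row c is strictly dominated by row a (2>-3); eliminate c.
Row b is strictly dominated by row a (2>-2); eliminate b.
Only (a, III) remains, with payoff 2.

2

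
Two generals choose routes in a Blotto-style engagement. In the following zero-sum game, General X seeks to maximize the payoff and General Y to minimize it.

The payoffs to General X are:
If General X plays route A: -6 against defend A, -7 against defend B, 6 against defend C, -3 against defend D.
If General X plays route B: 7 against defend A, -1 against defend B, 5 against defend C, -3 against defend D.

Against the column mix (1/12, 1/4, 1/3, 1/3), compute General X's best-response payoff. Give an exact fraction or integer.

1

route A: (-6)·(1/12) + (-7)·(1/4) + (6)·(1/3) + (-3)·(1/3) = -5/4.
route B: (7)·(1/12) + (-1)·(1/4) + (5)·(1/3) + (-3)·(1/3) = 1.
The best pure response is route B with expected payoff 1.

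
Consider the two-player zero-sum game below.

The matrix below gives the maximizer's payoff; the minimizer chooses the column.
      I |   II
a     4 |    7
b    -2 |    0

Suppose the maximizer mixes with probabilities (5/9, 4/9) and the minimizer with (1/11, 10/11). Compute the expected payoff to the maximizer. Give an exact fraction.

Against (1/11, 10/11), each row's expected payoff is a: 74/11; b: -2/11.
Taking the (5/9, 4/9)-weighted average: (5/9)·(74/11) + (4/9)·(-2/11) = 362/99.

362/99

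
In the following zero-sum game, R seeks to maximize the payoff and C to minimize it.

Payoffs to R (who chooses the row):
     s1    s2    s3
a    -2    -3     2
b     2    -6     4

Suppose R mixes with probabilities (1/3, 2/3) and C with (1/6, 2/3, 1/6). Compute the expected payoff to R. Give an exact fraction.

Against (1/6, 2/3, 1/6), each row's expected payoff is a: -2; b: -3.
Taking the (1/3, 2/3)-weighted average: (1/3)·(-2) + (2/3)·(-3) = -8/3.

-8/3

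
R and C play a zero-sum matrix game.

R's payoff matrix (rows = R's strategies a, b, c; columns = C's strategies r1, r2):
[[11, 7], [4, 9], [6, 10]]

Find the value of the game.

17/2

Row b is strictly dominated by row c, so R never plays it.
The remaining 2×2 game on (a, c) × (r1, r2) has no saddle point. Let R play a with probability p; indifference gives 11p + 6(1−p) = 7p + 10(1−p), so p = 1/2.
Similarly C's optimal q on r1 is 3/8, and the value is 11·(3/8) + (7)·(5/8) = 17/2.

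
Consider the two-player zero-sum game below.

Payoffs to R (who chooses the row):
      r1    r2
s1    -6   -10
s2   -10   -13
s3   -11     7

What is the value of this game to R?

Row s2 is strictly dominated by row s1, so R never plays it.
The remaining 2×2 game on (s1, s3) × (r1, r2) has no saddle point. Let R play s1 with probability p; indifference gives −6p − 11(1−p) = −10p + 7(1−p), so p = 9/11.
Similarly C's optimal q on r1 is 17/22, and the value is -6·(17/22) + (-10)·(5/22) = -76/11.

-76/11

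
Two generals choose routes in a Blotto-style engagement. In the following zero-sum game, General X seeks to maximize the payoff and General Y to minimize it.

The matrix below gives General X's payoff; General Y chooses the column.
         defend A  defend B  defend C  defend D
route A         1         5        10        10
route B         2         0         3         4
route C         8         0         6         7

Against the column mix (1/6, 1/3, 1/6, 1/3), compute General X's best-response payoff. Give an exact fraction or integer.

41/6

route A: (1)·(1/6) + (5)·(1/3) + (10)·(1/6) + (10)·(1/3) = 41/6.
route B: (2)·(1/6) + (0)·(1/3) + (3)·(1/6) + (4)·(1/3) = 13/6.
route C: (8)·(1/6) + (0)·(1/3) + (6)·(1/6) + (7)·(1/3) = 14/3.
The best pure response is route A with expected payoff 41/6.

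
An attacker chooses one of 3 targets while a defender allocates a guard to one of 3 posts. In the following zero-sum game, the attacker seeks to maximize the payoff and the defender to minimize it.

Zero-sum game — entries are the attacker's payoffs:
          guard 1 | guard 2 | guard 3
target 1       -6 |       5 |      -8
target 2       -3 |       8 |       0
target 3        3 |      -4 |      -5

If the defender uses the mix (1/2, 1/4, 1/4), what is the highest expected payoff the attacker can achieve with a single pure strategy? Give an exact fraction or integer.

1/2

target 1: (-6)·(1/2) + (5)·(1/4) + (-8)·(1/4) = -15/4.
target 2: (-3)·(1/2) + (8)·(1/4) + (0)·(1/4) = 1/2.
target 3: (3)·(1/2) + (-4)·(1/4) + (-5)·(1/4) = -3/4.
The best pure response is target 2 with expected payoff 1/2.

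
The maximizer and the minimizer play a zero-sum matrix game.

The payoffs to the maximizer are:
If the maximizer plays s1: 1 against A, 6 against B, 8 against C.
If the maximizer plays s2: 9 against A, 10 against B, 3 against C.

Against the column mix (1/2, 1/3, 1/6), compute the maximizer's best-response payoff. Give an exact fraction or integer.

s1: (1)·(1/2) + (6)·(1/3) + (8)·(1/6) = 23/6.
s2: (9)·(1/2) + (10)·(1/3) + (3)·(1/6) = 25/3.
The best pure response is s2 with expected payoff 25/3.

25/3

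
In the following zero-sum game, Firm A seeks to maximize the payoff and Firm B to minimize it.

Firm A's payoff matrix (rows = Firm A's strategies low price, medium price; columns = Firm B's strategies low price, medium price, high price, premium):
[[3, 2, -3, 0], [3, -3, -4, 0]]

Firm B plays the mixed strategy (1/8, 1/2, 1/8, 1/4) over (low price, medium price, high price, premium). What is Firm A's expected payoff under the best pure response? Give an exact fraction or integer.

1

low price: (3)·(1/8) + (2)·(1/2) + (-3)·(1/8) + (0)·(1/4) = 1.
medium price: (3)·(1/8) + (-3)·(1/2) + (-4)·(1/8) + (0)·(1/4) = -13/8.
The best pure response is low price with expected payoff 1.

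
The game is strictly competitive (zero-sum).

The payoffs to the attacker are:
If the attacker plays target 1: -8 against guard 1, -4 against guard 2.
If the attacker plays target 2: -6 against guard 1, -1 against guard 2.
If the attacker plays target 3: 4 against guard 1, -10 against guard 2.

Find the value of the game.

Row target 1 is strictly dominated by row target 2, so the attacker never plays it.
The remaining 2×2 game on (target 2, target 3) × (guard 1, guard 2) has no saddle point. Let the attacker play target 2 with probability p; indifference gives −6p + 4(1−p) = −p − 10(1−p), so p = 14/19.
Similarly the defender's optimal q on guard 1 is 9/19, and the value is -6·(9/19) + (-1)·(10/19) = -64/19.

-64/19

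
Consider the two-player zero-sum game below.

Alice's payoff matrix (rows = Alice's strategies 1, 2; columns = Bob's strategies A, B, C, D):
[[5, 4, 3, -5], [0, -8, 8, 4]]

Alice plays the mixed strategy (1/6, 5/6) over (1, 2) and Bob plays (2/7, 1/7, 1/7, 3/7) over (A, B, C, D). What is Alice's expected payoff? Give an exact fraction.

Against (2/7, 1/7, 1/7, 3/7), each row's expected payoff is 1: 2/7; 2: 12/7.
Taking the (1/6, 5/6)-weighted average: (1/6)·(2/7) + (5/6)·(12/7) = 31/21.

31/21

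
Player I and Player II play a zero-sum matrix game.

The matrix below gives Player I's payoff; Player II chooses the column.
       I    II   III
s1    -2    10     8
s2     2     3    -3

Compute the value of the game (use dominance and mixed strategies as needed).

2/3

Column II is strictly dominated by III for Player II (it gives Player I more in every row).
The remaining 2×2 game on (s1, s2) × (I, III) has no saddle point. Let Player I play s1 with probability p; indifference gives −2p + 2(1−p) = 8p − 3(1−p), so p = 1/3.
Similarly Player II's optimal q on I is 11/15, and the value is -2·(11/15) + (8)·(4/15) = 2/3.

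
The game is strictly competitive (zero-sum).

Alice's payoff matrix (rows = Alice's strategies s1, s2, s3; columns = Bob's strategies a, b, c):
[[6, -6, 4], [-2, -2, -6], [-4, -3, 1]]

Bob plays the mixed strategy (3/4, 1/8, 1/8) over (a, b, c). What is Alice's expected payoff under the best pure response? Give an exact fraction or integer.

17/4

s1: (6)·(3/4) + (-6)·(1/8) + (4)·(1/8) = 17/4.
s2: (-2)·(3/4) + (-2)·(1/8) + (-6)·(1/8) = -5/2.
s3: (-4)·(3/4) + (-3)·(1/8) + (1)·(1/8) = -13/4.
The best pure response is s1 with expected payoff 17/4.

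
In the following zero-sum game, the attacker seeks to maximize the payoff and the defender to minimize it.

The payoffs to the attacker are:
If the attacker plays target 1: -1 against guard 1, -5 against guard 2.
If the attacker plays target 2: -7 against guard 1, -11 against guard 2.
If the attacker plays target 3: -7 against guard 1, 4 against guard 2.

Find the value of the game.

Row target 2 is strictly dominated by row target 1, so the attacker never plays it.
The remaining 2×2 game on (target 1, target 3) × (guard 1, guard 2) has no saddle point. Let the attacker play target 1 with probability p; indifference gives −p − 7(1−p) = −5p + 4(1−p), so p = 11/15.
Similarly the defender's optimal q on guard 1 is 3/5, and the value is -1·(3/5) + (-5)·(2/5) = -13/5.

-13/5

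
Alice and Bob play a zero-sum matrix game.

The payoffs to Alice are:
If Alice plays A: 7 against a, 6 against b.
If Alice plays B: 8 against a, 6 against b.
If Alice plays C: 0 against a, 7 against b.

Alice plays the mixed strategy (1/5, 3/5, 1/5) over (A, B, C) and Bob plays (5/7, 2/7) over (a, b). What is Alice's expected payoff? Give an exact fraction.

31/5

Against (5/7, 2/7), each row's expected payoff is A: 47/7; B: 52/7; C: 2.
Taking the (1/5, 3/5, 1/5)-weighted average: (1/5)·(47/7) + (3/5)·(52/7) + (1/5)·(2) = 31/5.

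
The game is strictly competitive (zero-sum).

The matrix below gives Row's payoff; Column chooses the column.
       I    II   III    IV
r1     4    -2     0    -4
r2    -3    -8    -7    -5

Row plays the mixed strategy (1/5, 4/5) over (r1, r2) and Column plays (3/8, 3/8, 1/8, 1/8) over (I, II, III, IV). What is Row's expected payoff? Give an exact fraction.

-89/20

Against (3/8, 3/8, 1/8, 1/8), each row's expected payoff is r1: 1/4; r2: -45/8.
Taking the (1/5, 4/5)-weighted average: (1/5)·(1/4) + (4/5)·(-45/8) = -89/20.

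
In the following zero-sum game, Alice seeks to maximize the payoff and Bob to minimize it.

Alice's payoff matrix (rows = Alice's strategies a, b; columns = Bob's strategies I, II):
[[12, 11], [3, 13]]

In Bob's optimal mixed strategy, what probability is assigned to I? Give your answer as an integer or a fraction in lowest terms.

Row minima are 11 and 3, so Alice's maximin is 11; column maxima are 12 and 13, so Bob's minimax is 12. These differ, so the equilibrium is in mixed strategies.
Let Bob play I with probability q. Alice is indifferent when 12q + 11(1−q) = 3q + 13(1−q), giving q = 2/11.

2/11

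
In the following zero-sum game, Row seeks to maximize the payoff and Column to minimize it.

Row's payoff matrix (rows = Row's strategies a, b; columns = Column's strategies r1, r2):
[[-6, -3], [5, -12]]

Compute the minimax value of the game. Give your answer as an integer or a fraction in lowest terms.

-87/20

Row minima are -6 and -12, so Row's maximin is -6; column maxima are 5 and -3, so Column's minimax is -3. These differ, so the equilibrium is in mixed strategies.
Let Row play a with probability p. Column is indifferent when −6p + 5(1−p) = −3p − 12(1−p), giving p = 17/20.
Let Column play r1 with probability q. Row is indifferent when −6q − 3(1−q) = 5q − 12(1−q), giving q = 9/20.
The value is -6·(9/20) + (-3)·(11/20) = -87/20.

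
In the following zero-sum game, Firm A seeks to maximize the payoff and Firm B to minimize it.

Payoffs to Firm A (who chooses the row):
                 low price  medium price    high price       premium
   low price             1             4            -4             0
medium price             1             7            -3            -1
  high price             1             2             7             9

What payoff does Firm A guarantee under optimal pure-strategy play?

Row minima: -4, -3, 1 → Firm A's maximin is 1.
Column maxima: 1, 7, 7, 9 → Firm B's minimax is 1.
They coincide at (high price, low price), so the value is 1.

1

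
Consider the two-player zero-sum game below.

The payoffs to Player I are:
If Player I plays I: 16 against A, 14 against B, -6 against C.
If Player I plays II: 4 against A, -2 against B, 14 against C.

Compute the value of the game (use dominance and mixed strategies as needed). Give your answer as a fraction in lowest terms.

46/9

Column A is strictly dominated by B for Player II (it gives Player I more in every row).
The remaining 2×2 game on (I, II) × (B, C) has no saddle point. Let Player I play I with probability p; indifference gives 14p − 2(1−p) = −6p + 14(1−p), so p = 4/9.
Similarly Player II's optimal q on B is 5/9, and the value is 14·(5/9) + (-6)·(4/9) = 46/9.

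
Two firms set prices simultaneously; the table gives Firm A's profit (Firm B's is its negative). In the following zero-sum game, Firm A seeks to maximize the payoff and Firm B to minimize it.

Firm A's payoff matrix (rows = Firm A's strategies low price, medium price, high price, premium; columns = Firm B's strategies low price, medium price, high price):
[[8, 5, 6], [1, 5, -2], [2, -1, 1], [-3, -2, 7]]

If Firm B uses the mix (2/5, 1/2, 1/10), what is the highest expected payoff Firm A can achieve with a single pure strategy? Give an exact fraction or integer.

63/10

low price: (8)·(2/5) + (5)·(1/2) + (6)·(1/10) = 63/10.
medium price: (1)·(2/5) + (5)·(1/2) + (-2)·(1/10) = 27/10.
high price: (2)·(2/5) + (-1)·(1/2) + (1)·(1/10) = 2/5.
premium: (-3)·(2/5) + (-2)·(1/2) + (7)·(1/10) = -3/2.
The best pure response is low price with expected payoff 63/10.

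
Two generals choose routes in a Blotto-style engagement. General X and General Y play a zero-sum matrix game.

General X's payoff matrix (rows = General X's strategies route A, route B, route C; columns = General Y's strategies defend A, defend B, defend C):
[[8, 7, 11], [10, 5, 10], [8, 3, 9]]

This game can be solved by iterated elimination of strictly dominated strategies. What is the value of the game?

7

Row route C is strictly dominated by row route B (10>8, 5>3, 10>9); eliminate route C.
Column defend A is strictly dominated by defend B for General Y (7<8, 5<10); eliminate defend A.
Row route B is strictly dominated by row route A (7>5, 11>10); eliminate route B.
Column defend C is strictly dominated by defend B for General Y (7<11); eliminate defend C.
Only (route A, defend B) remains, with payoff 7.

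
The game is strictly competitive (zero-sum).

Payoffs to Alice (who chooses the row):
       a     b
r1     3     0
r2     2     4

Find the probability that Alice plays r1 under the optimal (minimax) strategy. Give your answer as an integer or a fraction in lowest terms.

2/5

Row minima are 0 and 2, so Alice's maximin is 2; column maxima are 3 and 4, so Bob's minimax is 3. These differ, so the equilibrium is in mixed strategies.
Let Alice play r1 with probability p. Bob is indifferent when 3p + 2(1−p) = 4(1−p), giving p = 2/5.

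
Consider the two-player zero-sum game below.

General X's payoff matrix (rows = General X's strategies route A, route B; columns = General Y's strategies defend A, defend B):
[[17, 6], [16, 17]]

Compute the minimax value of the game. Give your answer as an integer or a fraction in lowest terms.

Row minima are 6 and 16, so General X's maximin is 16; column maxima are 17 and 17, so General Y's minimax is 17. These differ, so the equilibrium is in mixed strategies.
Let General X play route A with probability p. General Y is indifferent when 17p + 16(1−p) = 6p + 17(1−p), giving p = 1/12.
Let General Y play defend A with probability q. General X is indifferent when 17q + 6(1−q) = 16q + 17(1−q), giving q = 11/12.
The value is 17·(11/12) + (6)·(1/12) = 193/12.

193/12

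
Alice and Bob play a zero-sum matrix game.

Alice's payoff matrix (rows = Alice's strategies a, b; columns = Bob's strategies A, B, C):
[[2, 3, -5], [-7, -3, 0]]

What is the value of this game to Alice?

Column B is strictly dominated by A for Bob (it gives Alice more in every row).
The remaining 2×2 game on (a, b) × (A, C) has no saddle point. Let Alice play a with probability p; indifference gives 2p − 7(1−p) = −5p, so p = 1/2.
Similarly Bob's optimal q on A is 5/14, and the value is 2·(5/14) + (-5)·(9/14) = -5/2.

-5/2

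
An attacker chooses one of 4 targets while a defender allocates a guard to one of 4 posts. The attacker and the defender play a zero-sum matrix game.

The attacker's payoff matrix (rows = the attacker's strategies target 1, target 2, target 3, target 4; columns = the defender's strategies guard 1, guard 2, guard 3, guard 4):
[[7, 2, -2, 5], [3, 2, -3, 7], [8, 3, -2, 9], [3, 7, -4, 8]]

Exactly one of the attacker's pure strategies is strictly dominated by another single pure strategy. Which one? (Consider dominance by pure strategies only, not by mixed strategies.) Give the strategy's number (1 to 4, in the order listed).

Compare target 2 with target 3: 8 > 3, 3 > 2, -2 > -3, 9 > 7.
So target 3 strictly dominates target 2 for the attacker; target 2 is strictly dominated.

2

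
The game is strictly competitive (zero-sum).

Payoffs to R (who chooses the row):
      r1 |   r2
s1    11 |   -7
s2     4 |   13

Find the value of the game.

19/3

Row minima are -7 and 4, so R's maximin is 4; column maxima are 11 and 13, so C's minimax is 11. These differ, so the equilibrium is in mixed strategies.
Let R play s1 with probability p. C is indifferent when 11p + 4(1−p) = −7p + 13(1−p), giving p = 1/3.
Let C play r1 with probability q. R is indifferent when 11q − 7(1−q) = 4q + 13(1−q), giving q = 20/27.
The value is 11·(20/27) + (-7)·(7/27) = 19/3.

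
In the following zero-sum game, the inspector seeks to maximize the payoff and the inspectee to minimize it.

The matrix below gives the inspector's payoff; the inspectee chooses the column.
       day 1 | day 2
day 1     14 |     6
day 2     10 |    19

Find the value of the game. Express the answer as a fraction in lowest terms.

206/17

Row minima are 6 and 10, so the inspector's maximin is 10; column maxima are 14 and 19, so the inspectee's minimax is 14. These differ, so the equilibrium is in mixed strategies.
Let the inspector play day 1 with probability p. The inspectee is indifferent when 14p + 10(1−p) = 6p + 19(1−p), giving p = 9/17.
Let the inspectee play day 1 with probability q. The inspector is indifferent when 14q + 6(1−q) = 10q + 19(1−q), giving q = 13/17.
The value is 14·(13/17) + (6)·(4/17) = 206/17.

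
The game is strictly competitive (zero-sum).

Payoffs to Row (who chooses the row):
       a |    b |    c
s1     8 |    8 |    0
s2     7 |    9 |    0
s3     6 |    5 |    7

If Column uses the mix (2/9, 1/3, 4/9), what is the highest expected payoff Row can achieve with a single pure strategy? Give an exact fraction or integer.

s1: (8)·(2/9) + (8)·(1/3) + (0)·(4/9) = 40/9.
s2: (7)·(2/9) + (9)·(1/3) + (0)·(4/9) = 41/9.
s3: (6)·(2/9) + (5)·(1/3) + (7)·(4/9) = 55/9.
The best pure response is s3 with expected payoff 55/9.

55/9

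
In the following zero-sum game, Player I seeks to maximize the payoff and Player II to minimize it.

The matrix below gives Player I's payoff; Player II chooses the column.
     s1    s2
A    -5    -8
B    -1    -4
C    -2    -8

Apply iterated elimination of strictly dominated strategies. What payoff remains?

Row A is strictly dominated by row B (-1>-5, -4>-8); eliminate A.
Column s1 is strictly dominated by s2 for Player II (-4<-1, -8<-2); eliminate s1.
Row C is strictly dominated by row B (-4>-8); eliminate C.
Only (B, s2) remains, with payoff -4.

-4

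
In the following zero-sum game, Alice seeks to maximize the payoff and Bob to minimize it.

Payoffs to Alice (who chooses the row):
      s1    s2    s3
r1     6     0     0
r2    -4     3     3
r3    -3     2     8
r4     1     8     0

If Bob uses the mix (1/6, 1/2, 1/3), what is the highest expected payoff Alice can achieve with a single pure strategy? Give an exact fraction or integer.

25/6

r1: (6)·(1/6) + (0)·(1/2) + (0)·(1/3) = 1.
r2: (-4)·(1/6) + (3)·(1/2) + (3)·(1/3) = 11/6.
r3: (-3)·(1/6) + (2)·(1/2) + (8)·(1/3) = 19/6.
r4: (1)·(1/6) + (8)·(1/2) + (0)·(1/3) = 25/6.
The best pure response is r4 with expected payoff 25/6.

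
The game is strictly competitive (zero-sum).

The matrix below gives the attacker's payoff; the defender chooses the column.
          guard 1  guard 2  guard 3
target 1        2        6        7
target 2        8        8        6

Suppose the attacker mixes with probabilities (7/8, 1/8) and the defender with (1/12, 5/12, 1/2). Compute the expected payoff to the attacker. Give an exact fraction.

301/48

Against (1/12, 5/12, 1/2), each row's expected payoff is target 1: 37/6; target 2: 7.
Taking the (7/8, 1/8)-weighted average: (7/8)·(37/6) + (1/8)·(7) = 301/48.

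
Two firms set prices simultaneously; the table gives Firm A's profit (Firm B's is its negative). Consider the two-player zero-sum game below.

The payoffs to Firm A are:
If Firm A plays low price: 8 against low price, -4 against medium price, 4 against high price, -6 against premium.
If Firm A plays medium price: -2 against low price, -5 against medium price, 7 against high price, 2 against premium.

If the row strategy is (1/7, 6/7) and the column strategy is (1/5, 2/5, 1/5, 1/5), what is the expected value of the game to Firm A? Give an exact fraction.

-4/7

Against (1/5, 2/5, 1/5, 1/5), each row's expected payoff is low price: -2/5; medium price: -3/5.
Taking the (1/7, 6/7)-weighted average: (1/7)·(-2/5) + (6/7)·(-3/5) = -4/7.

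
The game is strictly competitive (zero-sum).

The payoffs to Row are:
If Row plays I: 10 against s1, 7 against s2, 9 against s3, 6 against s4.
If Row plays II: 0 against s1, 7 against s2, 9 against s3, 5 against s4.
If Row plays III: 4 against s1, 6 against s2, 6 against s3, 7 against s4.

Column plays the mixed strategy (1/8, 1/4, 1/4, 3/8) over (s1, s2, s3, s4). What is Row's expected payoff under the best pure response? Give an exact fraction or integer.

I: (10)·(1/8) + (7)·(1/4) + (9)·(1/4) + (6)·(3/8) = 15/2.
II: (0)·(1/8) + (7)·(1/4) + (9)·(1/4) + (5)·(3/8) = 47/8.
III: (4)·(1/8) + (6)·(1/4) + (6)·(1/4) + (7)·(3/8) = 49/8.
The best pure response is I with expected payoff 15/2.

15/2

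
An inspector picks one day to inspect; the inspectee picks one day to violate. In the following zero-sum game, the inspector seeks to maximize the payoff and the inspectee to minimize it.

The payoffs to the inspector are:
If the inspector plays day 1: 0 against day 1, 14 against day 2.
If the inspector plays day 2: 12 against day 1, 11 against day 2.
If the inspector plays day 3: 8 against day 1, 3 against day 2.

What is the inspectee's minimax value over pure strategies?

The worst case (largest entry) in each column is day 1: 12, day 2: 14.
The best (smallest) of these is 12.

12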